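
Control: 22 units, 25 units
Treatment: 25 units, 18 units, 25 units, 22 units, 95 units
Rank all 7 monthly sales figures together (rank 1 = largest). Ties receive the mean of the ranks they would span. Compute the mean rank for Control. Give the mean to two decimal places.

Sorted (descending): 95, 25, 25, 25, 22, 22, 18
The 3 values of 25 occupy positions 2–4 → average rank 3.
The 2 values of 22 occupy positions 5–6 → average rank (5+6)/2 = 5.5.
Control values → pooled ranks: 22→5.5, 25→3
Mean rank = (5.5 + 3) / 2 = 4.25

4.25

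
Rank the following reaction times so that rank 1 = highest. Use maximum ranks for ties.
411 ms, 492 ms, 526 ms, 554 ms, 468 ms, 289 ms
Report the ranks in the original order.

Sorted (descending): 554, 526, 492, 468, 411, 289
No ties — each value takes its position as its rank.

5, 3, 2, 1, 4, 6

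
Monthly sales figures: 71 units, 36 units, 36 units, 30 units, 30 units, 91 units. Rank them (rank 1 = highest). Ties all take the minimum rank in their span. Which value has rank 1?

Sorted (descending): 91, 71, 36, 36, 30, 30
The 2 values of 36 occupy positions 3–4 → each gets rank 3.
The 2 values of 30 occupy positions 5–6 → each gets rank 5.
Rank 1 → value 91.

91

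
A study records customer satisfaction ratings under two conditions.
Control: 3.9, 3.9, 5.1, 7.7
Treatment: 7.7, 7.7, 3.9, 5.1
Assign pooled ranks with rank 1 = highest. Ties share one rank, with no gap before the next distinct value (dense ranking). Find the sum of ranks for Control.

Sorted (descending): 7.7, 7.7, 7.7, 5.1, 5.1, 3.9, 3.9, 3.9
The 3 values of 7.7 share dense rank 1.
The 2 values of 5.1 share dense rank 2.
The 3 values of 3.9 share dense rank 3.
Control values → pooled ranks: 3.9→3, 3.9→3, 5.1→2, 7.7→1
Rank sum = 3 + 3 + 2 + 1 = 9

9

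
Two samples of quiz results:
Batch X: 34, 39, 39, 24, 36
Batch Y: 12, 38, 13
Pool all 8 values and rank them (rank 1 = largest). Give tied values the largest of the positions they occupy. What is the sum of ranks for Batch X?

19

Sorted (descending): 39, 39, 38, 36, 34, 24, 13, 12
The 2 values of 39 occupy positions 1–2 → each gets rank 2.
Batch X values → pooled ranks: 34→5, 39→2, 39→2, 24→6, 36→4
Rank sum = 5 + 2 + 2 + 6 + 4 = 19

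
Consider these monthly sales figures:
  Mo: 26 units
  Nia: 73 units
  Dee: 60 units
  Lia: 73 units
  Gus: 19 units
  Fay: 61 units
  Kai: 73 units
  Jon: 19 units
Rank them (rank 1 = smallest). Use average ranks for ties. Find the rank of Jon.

Sorted (ascending): 19, 19, 26, 60, 61, 73, 73, 73
The 2 values of 19 occupy positions 1–2 → average rank (1+2)/2 = 1.5.
The 3 values of 73 occupy positions 6–8 → average rank 7.
Jon has value 19 units → rank 1.5.

1.5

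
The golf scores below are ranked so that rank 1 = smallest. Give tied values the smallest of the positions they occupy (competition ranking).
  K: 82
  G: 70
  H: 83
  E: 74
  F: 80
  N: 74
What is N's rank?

2

Sorted (ascending): 70, 74, 74, 80, 82, 83
The 2 values of 74 occupy positions 2–3 → each gets rank 2.
N has value 74 → rank 2.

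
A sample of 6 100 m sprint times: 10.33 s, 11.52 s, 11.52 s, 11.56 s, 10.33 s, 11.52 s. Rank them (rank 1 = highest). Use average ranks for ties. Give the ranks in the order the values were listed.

5.5, 3, 3, 1, 5.5, 3

Sorted (descending): 11.56, 11.52, 11.52, 11.52, 10.33, 10.33
The 3 values of 11.52 occupy positions 2–4 → average rank 3.
The 2 values of 10.33 occupy positions 5–6 → average rank (5+6)/2 = 5.5.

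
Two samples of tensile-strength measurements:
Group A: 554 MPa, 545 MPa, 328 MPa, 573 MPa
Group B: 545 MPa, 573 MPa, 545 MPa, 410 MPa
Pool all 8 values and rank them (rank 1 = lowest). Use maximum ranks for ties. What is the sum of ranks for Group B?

Sorted (ascending): 328, 410, 545, 545, 545, 554, 573, 573
The 3 values of 545 occupy positions 3–5 → each gets rank 5.
The 2 values of 573 occupy positions 7–8 → each gets rank 8.
Group B values → pooled ranks: 545→5, 573→8, 545→5, 410→2
Rank sum = 5 + 8 + 5 + 2 = 20

20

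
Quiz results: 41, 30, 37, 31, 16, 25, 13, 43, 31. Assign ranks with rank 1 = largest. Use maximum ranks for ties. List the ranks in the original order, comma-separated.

Sorted (descending): 43, 41, 37, 31, 31, 30, 25, 16, 13
The 2 values of 31 occupy positions 4–5 → each gets rank 5.

2, 6, 3, 5, 8, 7, 9, 1, 5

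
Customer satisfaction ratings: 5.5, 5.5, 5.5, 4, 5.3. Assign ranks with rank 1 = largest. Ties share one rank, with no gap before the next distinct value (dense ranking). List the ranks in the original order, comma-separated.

Sorted (descending): 5.5, 5.5, 5.5, 5.3, 4
The 3 values of 5.5 share dense rank 1.
Remaining distinct values take the next consecutive integers.

1, 1, 1, 3, 2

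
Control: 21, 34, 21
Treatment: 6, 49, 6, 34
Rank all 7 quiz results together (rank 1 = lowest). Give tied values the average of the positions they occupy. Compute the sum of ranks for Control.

Sorted (ascending): 6, 6, 21, 21, 34, 34, 49
The 2 values of 6 occupy positions 1–2 → average rank (1+2)/2 = 1.5.
The 2 values of 21 occupy positions 3–4 → average rank (3+4)/2 = 3.5.
The 2 values of 34 occupy positions 5–6 → average rank (5+6)/2 = 5.5.
Control values → pooled ranks: 21→3.5, 34→5.5, 21→3.5
Rank sum = 3.5 + 5.5 + 3.5 = 12.5

12.5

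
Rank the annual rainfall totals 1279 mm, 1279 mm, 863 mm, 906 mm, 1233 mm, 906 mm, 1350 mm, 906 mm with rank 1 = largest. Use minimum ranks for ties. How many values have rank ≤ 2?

Sorted (descending): 1350, 1279, 1279, 1233, 906, 906, 906, 863
The 2 values of 1279 occupy positions 2–3 → each gets rank 2.
The 3 values of 906 occupy positions 5–7 → each gets rank 5.
Ranks ≤ 2: {1, 2, 2} → 3 values.

3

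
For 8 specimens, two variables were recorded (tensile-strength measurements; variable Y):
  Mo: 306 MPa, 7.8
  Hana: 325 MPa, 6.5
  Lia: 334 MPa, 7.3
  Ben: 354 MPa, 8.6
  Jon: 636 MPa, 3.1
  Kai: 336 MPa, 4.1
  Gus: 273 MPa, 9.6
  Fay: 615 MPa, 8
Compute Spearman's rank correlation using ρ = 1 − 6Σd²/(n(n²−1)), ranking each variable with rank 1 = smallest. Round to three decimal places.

Ranks of variable 1: 2, 3, 4, 6, 8, 5, 1, 7
Ranks of variable 2: 5, 3, 4, 7, 1, 2, 8, 6
d = r₁ − r₂: -3, 0, 0, -1, 7, 3, -7, 1
d²: 9, 0, 0, 1, 49, 9, 49, 1; Σd² = 118
ρ = 1 − 6·118/(8·63) = 1 − 708/504 = -0.405

-0.405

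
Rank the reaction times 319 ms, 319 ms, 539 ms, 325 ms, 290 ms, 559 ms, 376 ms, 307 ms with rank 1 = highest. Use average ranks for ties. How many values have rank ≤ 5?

4

Sorted (descending): 559, 539, 376, 325, 319, 319, 307, 290
The 2 values of 319 occupy positions 5–6 → average rank (5+6)/2 = 5.5.
Ranks ≤ 5: {1, 2, 3, 4} → 4 values.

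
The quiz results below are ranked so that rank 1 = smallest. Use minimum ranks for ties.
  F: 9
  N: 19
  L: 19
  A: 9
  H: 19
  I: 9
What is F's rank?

1

Sorted (ascending): 9, 9, 9, 19, 19, 19
The 3 values of 9 occupy positions 1–3 → each gets rank 1.
The 3 values of 19 occupy positions 4–6 → each gets rank 4.
F has value 9 → rank 1.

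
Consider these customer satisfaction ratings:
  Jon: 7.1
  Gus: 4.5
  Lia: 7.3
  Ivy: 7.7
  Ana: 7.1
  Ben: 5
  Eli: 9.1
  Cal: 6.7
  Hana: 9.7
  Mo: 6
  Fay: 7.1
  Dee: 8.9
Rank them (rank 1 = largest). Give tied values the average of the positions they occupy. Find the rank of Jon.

Sorted (descending): 9.7, 9.1, 8.9, 7.7, 7.3, 7.1, 7.1, 7.1, 6.7, 6, 5, 4.5
The 3 values of 7.1 occupy positions 6–8 → average rank 7.
Jon has value 7.1 → rank 7.

7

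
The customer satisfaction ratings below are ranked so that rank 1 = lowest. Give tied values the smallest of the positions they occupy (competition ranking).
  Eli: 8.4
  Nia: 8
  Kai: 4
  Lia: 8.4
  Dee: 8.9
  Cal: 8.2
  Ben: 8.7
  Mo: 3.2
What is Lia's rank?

5

Sorted (ascending): 3.2, 4, 8, 8.2, 8.4, 8.4, 8.7, 8.9
The 2 values of 8.4 occupy positions 5–6 → each gets rank 5.
Lia has value 8.4 → rank 5.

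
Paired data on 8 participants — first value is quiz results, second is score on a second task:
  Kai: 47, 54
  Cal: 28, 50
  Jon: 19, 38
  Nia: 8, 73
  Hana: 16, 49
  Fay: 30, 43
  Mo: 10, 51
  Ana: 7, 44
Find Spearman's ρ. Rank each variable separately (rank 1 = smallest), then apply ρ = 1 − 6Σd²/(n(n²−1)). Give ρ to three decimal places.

-0.095

Ranks of variable 1: 8, 6, 5, 2, 4, 7, 3, 1
Ranks of variable 2: 7, 5, 1, 8, 4, 2, 6, 3
d = r₁ − r₂: 1, 1, 4, -6, 0, 5, -3, -2
d²: 1, 1, 16, 36, 0, 25, 9, 4; Σd² = 92
ρ = 1 − 6·92/(8·63) = 1 − 552/504 = -0.095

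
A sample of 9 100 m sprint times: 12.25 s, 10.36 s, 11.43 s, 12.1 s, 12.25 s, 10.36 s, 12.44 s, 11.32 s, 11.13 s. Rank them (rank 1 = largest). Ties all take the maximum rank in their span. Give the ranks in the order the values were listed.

3, 9, 5, 4, 3, 9, 1, 6, 7

Sorted (descending): 12.44, 12.25, 12.25, 12.1, 11.43, 11.32, 11.13, 10.36, 10.36
The 2 values of 12.25 occupy positions 2–3 → each gets rank 3.
The 2 values of 10.36 occupy positions 8–9 → each gets rank 9.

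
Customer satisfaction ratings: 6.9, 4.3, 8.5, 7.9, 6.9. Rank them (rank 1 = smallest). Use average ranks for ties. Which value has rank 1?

4.3

Sorted (ascending): 4.3, 6.9, 6.9, 7.9, 8.5
The 2 values of 6.9 occupy positions 2–3 → average rank (2+3)/2 = 2.5.
Rank 1 → value 4.3.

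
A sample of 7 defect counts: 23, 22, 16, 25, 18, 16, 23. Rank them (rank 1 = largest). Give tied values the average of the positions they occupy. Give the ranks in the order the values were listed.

Sorted (descending): 25, 23, 23, 22, 18, 16, 16
The 2 values of 23 occupy positions 2–3 → average rank (2+3)/2 = 2.5.
The 2 values of 16 occupy positions 6–7 → average rank (6+7)/2 = 6.5.

2.5, 4, 6.5, 1, 5, 6.5, 2.5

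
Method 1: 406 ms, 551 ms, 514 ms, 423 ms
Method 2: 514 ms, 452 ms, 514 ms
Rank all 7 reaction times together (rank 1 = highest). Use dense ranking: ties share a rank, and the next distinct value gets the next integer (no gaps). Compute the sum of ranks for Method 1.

Sorted (descending): 551, 514, 514, 514, 452, 423, 406
The 3 values of 514 share dense rank 2.
Remaining distinct values take the next consecutive integers.
Method 1 values → pooled ranks: 406→5, 551→1, 514→2, 423→4
Rank sum = 5 + 1 + 2 + 4 = 12

12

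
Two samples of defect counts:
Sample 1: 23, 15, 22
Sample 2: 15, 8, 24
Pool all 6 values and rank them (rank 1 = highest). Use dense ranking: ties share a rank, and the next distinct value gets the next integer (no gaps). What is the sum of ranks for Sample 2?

10

Sorted (descending): 24, 23, 22, 15, 15, 8
The 2 values of 15 share dense rank 4.
Remaining distinct values take the next consecutive integers.
Sample 2 values → pooled ranks: 15→4, 8→5, 24→1
Rank sum = 4 + 5 + 1 = 10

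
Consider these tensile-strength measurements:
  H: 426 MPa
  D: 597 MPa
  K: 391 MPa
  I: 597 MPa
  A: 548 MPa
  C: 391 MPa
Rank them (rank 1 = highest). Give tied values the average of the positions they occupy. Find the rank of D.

Sorted (descending): 597, 597, 548, 426, 391, 391
The 2 values of 597 occupy positions 1–2 → average rank (1+2)/2 = 1.5.
The 2 values of 391 occupy positions 5–6 → average rank (5+6)/2 = 5.5.
D has value 597 MPa → rank 1.5.

1.5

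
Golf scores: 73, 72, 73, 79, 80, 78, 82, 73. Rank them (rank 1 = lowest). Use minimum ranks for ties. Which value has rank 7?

80

Sorted (ascending): 72, 73, 73, 73, 78, 79, 80, 82
The 3 values of 73 occupy positions 2–4 → each gets rank 2.
Rank 7 → value 80.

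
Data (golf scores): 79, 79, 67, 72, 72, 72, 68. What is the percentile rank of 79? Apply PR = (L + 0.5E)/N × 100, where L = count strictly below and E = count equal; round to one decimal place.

85.7

N = 7.
Strictly below 79: 5. Equal to 79: 2.
PR = (5 + 0.5·2)/7 × 100 = 85.7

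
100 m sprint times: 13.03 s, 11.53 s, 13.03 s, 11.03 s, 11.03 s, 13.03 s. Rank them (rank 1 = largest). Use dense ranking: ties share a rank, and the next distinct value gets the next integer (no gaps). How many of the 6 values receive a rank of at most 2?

4

Sorted (descending): 13.03, 13.03, 13.03, 11.53, 11.03, 11.03
The 3 values of 13.03 share dense rank 1.
The 2 values of 11.03 share dense rank 3.
Remaining distinct values take the next consecutive integers.
Ranks ≤ 2: {1, 1, 1, 2} → 4 values.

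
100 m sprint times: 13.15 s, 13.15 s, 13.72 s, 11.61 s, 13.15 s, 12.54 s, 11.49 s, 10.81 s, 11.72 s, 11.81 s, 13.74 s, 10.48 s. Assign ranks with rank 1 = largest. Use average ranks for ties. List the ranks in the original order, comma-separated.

Sorted (descending): 13.74, 13.72, 13.15, 13.15, 13.15, 12.54, 11.81, 11.72, 11.61, 11.49, 10.81, 10.48
The 3 values of 13.15 occupy positions 3–5 → average rank 4.

4, 4, 2, 9, 4, 6, 10, 11, 8, 7, 1, 12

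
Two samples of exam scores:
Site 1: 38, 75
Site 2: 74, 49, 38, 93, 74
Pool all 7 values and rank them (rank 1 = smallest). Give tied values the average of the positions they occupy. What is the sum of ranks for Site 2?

20.5

Sorted (ascending): 38, 38, 49, 74, 74, 75, 93
The 2 values of 38 occupy positions 1–2 → average rank (1+2)/2 = 1.5.
The 2 values of 74 occupy positions 4–5 → average rank (4+5)/2 = 4.5.
Site 2 values → pooled ranks: 74→4.5, 49→3, 38→1.5, 93→7, 74→4.5
Rank sum = 4.5 + 3 + 1.5 + 7 + 4.5 = 20.5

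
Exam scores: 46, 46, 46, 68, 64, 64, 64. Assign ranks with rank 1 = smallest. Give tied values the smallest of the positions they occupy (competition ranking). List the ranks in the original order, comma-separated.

Sorted (ascending): 46, 46, 46, 64, 64, 64, 68
The 3 values of 46 occupy positions 1–3 → each gets rank 1.
The 3 values of 64 occupy positions 4–6 → each gets rank 4.

1, 1, 1, 7, 4, 4, 4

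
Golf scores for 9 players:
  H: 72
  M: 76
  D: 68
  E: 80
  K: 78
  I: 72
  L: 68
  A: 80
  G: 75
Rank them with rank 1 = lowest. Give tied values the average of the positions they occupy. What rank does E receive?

Sorted (ascending): 68, 68, 72, 72, 75, 76, 78, 80, 80
The 2 values of 68 occupy positions 1–2 → average rank (1+2)/2 = 1.5.
The 2 values of 72 occupy positions 3–4 → average rank (3+4)/2 = 3.5.
The 2 values of 80 occupy positions 8–9 → average rank (8+9)/2 = 8.5.
E has value 80 → rank 8.5.

8.5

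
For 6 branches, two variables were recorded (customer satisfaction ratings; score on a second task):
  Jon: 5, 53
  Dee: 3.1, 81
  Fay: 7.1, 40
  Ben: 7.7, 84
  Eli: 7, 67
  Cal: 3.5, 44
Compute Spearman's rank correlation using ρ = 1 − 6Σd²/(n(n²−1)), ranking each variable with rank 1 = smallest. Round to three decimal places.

Ranks of variable 1: 3, 1, 5, 6, 4, 2
Ranks of variable 2: 3, 5, 1, 6, 4, 2
d = r₁ − r₂: 0, -4, 4, 0, 0, 0
d²: 0, 16, 16, 0, 0, 0; Σd² = 32
ρ = 1 − 6·32/(6·35) = 1 − 192/210 = 0.086

0.086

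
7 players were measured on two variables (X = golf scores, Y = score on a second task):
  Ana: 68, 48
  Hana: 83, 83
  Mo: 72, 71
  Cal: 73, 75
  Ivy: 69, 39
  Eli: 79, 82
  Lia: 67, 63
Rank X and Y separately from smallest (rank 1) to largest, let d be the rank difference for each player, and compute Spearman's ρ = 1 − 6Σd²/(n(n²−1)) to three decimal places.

0.857

Ranks of variable 1: 2, 7, 4, 5, 3, 6, 1
Ranks of variable 2: 2, 7, 4, 5, 1, 6, 3
d = r₁ − r₂: 0, 0, 0, 0, 2, 0, -2
d²: 0, 0, 0, 0, 4, 0, 4; Σd² = 8
ρ = 1 − 6·8/(7·48) = 1 − 48/336 = 0.857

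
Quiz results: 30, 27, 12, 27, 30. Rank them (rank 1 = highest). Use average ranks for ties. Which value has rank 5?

Sorted (descending): 30, 30, 27, 27, 12
The 2 values of 30 occupy positions 1–2 → average rank (1+2)/2 = 1.5.
The 2 values of 27 occupy positions 3–4 → average rank (3+4)/2 = 3.5.
Rank 5 → value 12.

12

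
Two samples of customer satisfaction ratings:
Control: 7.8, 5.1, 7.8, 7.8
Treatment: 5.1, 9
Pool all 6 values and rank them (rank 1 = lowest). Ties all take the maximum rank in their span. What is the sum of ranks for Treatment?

8

Sorted (ascending): 5.1, 5.1, 7.8, 7.8, 7.8, 9
The 2 values of 5.1 occupy positions 1–2 → each gets rank 2.
The 3 values of 7.8 occupy positions 3–5 → each gets rank 5.
Treatment values → pooled ranks: 5.1→2, 9→6
Rank sum = 2 + 6 = 8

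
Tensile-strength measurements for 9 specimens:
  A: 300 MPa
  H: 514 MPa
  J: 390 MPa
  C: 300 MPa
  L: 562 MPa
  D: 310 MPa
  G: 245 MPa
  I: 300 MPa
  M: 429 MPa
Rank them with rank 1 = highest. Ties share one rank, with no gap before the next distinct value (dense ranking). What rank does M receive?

3

Sorted (descending): 562, 514, 429, 390, 310, 300, 300, 300, 245
The 3 values of 300 share dense rank 6.
Remaining distinct values take the next consecutive integers.
M has value 429 MPa → rank 3.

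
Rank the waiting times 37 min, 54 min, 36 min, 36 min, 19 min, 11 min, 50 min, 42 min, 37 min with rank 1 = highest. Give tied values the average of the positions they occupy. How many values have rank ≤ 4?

3

Sorted (descending): 54, 50, 42, 37, 37, 36, 36, 19, 11
The 2 values of 37 occupy positions 4–5 → average rank (4+5)/2 = 4.5.
The 2 values of 36 occupy positions 6–7 → average rank (6+7)/2 = 6.5.
Ranks ≤ 4: {1, 2, 3} → 3 values.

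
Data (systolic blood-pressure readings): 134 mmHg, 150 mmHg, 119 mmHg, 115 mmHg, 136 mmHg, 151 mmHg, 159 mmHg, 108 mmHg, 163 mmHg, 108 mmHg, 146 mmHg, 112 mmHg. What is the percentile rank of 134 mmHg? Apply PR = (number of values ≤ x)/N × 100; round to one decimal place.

N = 12.
Strictly below 134: 5. Equal to 134: 1.
PR = 6/12 × 100 = 50.0

50.0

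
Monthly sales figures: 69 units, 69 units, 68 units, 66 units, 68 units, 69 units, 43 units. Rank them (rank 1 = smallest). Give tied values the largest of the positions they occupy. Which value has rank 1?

43

Sorted (ascending): 43, 66, 68, 68, 69, 69, 69
The 2 values of 68 occupy positions 3–4 → each gets rank 4.
The 3 values of 69 occupy positions 5–7 → each gets rank 7.
Rank 1 → value 43.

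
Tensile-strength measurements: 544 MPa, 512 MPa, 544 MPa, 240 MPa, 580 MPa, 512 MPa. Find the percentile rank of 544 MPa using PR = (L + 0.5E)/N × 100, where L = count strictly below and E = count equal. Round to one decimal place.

66.7

N = 6.
Strictly below 544: 3. Equal to 544: 2.
PR = (3 + 0.5·2)/6 × 100 = 66.7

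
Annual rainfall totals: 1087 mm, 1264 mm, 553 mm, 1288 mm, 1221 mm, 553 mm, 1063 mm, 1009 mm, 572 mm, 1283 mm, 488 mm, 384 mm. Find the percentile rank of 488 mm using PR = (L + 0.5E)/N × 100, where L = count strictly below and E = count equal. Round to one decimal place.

12.5

N = 12.
Strictly below 488: 1. Equal to 488: 1.
PR = (1 + 0.5·1)/12 × 100 = 12.5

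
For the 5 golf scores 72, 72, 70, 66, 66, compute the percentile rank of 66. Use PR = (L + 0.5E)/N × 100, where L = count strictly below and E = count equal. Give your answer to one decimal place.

20.0

N = 5.
Strictly below 66: 0. Equal to 66: 2.
PR = (0 + 0.5·2)/5 × 100 = 20.0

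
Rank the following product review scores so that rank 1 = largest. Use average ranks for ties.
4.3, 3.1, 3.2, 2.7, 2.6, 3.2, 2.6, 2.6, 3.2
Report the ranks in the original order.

1, 5, 3, 6, 8, 3, 8, 8, 3

Sorted (descending): 4.3, 3.2, 3.2, 3.2, 3.1, 2.7, 2.6, 2.6, 2.6
The 3 values of 3.2 occupy positions 2–4 → average rank 3.
The 3 values of 2.6 occupy positions 7–9 → average rank 8.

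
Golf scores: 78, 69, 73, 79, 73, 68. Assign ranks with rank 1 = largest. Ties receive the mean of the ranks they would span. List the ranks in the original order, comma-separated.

Sorted (descending): 79, 78, 73, 73, 69, 68
The 2 values of 73 occupy positions 3–4 → average rank (3+4)/2 = 3.5.

2, 5, 3.5, 1, 3.5, 6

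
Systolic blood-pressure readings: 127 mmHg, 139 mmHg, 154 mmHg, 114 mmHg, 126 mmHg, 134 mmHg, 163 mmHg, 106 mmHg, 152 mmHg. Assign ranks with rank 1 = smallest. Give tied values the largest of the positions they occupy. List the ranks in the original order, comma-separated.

4, 6, 8, 2, 3, 5, 9, 1, 7

Sorted (ascending): 106, 114, 126, 127, 134, 139, 152, 154, 163
No ties — each value takes its position as its rank.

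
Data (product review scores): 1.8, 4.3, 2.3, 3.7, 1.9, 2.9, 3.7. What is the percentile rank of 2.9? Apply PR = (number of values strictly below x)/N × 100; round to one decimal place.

N = 7.
Strictly below 2.9: 3. Equal to 2.9: 1.
PR = 3/7 × 100 = 42.9

42.9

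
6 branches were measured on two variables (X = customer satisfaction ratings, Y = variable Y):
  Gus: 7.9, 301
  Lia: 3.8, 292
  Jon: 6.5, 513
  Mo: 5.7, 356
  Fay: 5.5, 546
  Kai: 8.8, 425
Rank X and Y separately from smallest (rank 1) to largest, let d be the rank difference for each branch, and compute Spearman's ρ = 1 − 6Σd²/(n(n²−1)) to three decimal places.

0.143

Ranks of variable 1: 5, 1, 4, 3, 2, 6
Ranks of variable 2: 2, 1, 5, 3, 6, 4
d = r₁ − r₂: 3, 0, -1, 0, -4, 2
d²: 9, 0, 1, 0, 16, 4; Σd² = 30
ρ = 1 − 6·30/(6·35) = 1 − 180/210 = 0.143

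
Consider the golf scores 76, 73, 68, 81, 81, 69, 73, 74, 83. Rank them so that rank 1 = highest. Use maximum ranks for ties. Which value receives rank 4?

76

Sorted (descending): 83, 81, 81, 76, 74, 73, 73, 69, 68
The 2 values of 81 occupy positions 2–3 → each gets rank 3.
The 2 values of 73 occupy positions 6–7 → each gets rank 7.
Rank 4 → value 76.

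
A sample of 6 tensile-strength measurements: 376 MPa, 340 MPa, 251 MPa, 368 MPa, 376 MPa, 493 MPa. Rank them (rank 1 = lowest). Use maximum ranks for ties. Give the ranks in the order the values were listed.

5, 2, 1, 3, 5, 6

Sorted (ascending): 251, 340, 368, 376, 376, 493
The 2 values of 376 occupy positions 4–5 → each gets rank 5.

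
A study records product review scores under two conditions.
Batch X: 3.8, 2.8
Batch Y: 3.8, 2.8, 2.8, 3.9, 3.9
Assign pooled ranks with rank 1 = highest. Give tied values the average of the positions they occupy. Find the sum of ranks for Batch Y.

Sorted (descending): 3.9, 3.9, 3.8, 3.8, 2.8, 2.8, 2.8
The 2 values of 3.9 occupy positions 1–2 → average rank (1+2)/2 = 1.5.
The 2 values of 3.8 occupy positions 3–4 → average rank (3+4)/2 = 3.5.
The 3 values of 2.8 occupy positions 5–7 → average rank 6.
Batch Y values → pooled ranks: 3.8→3.5, 2.8→6, 2.8→6, 3.9→1.5, 3.9→1.5
Rank sum = 3.5 + 6 + 6 + 1.5 + 1.5 = 18.5

18.5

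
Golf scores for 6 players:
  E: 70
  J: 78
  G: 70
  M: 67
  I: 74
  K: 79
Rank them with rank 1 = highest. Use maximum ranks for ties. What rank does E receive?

Sorted (descending): 79, 78, 74, 70, 70, 67
The 2 values of 70 occupy positions 4–5 → each gets rank 5.
E has value 70 → rank 5.

5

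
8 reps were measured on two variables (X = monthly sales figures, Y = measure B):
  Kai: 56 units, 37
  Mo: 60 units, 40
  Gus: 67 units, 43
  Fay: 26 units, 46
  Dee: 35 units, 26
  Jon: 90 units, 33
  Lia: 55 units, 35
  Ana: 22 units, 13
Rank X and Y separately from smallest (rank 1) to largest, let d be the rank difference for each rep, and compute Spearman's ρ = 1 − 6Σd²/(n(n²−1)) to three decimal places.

Ranks of variable 1: 5, 6, 7, 2, 3, 8, 4, 1
Ranks of variable 2: 5, 6, 7, 8, 2, 3, 4, 1
d = r₁ − r₂: 0, 0, 0, -6, 1, 5, 0, 0
d²: 0, 0, 0, 36, 1, 25, 0, 0; Σd² = 62
ρ = 1 − 6·62/(8·63) = 1 − 372/504 = 0.262

0.262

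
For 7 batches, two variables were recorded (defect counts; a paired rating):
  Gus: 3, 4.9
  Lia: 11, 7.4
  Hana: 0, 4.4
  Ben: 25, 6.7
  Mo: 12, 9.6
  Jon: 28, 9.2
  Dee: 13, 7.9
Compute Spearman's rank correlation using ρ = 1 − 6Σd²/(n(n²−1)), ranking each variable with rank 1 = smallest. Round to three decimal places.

Ranks of variable 1: 2, 3, 1, 6, 4, 7, 5
Ranks of variable 2: 2, 4, 1, 3, 7, 6, 5
d = r₁ − r₂: 0, -1, 0, 3, -3, 1, 0
d²: 0, 1, 0, 9, 9, 1, 0; Σd² = 20
ρ = 1 − 6·20/(7·48) = 1 − 120/336 = 0.643

0.643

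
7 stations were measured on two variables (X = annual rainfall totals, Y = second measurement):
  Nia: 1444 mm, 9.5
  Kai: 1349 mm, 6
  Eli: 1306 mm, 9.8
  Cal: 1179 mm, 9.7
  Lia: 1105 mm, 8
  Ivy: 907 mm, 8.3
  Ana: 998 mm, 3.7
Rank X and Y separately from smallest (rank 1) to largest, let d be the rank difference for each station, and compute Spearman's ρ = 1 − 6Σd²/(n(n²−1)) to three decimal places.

0.321

Ranks of variable 1: 7, 6, 5, 4, 3, 1, 2
Ranks of variable 2: 5, 2, 7, 6, 3, 4, 1
d = r₁ − r₂: 2, 4, -2, -2, 0, -3, 1
d²: 4, 16, 4, 4, 0, 9, 1; Σd² = 38
ρ = 1 − 6·38/(7·48) = 1 − 228/336 = 0.321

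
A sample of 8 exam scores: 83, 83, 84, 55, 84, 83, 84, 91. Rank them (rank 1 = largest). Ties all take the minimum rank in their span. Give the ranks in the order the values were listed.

Sorted (descending): 91, 84, 84, 84, 83, 83, 83, 55
The 3 values of 84 occupy positions 2–4 → each gets rank 2.
The 3 values of 83 occupy positions 5–7 → each gets rank 5.

5, 5, 2, 8, 2, 5, 2, 1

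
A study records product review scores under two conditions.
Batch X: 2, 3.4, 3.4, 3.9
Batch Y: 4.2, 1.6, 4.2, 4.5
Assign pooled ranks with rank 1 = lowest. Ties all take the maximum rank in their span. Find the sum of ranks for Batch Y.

23

Sorted (ascending): 1.6, 2, 3.4, 3.4, 3.9, 4.2, 4.2, 4.5
The 2 values of 3.4 occupy positions 3–4 → each gets rank 4.
The 2 values of 4.2 occupy positions 6–7 → each gets rank 7.
Batch Y values → pooled ranks: 4.2→7, 1.6→1, 4.2→7, 4.5→8
Rank sum = 7 + 1 + 7 + 8 = 23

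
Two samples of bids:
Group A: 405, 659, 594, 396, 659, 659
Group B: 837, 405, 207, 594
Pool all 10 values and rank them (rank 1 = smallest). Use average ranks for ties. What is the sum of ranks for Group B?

Sorted (ascending): 207, 396, 405, 405, 594, 594, 659, 659, 659, 837
The 2 values of 405 occupy positions 3–4 → average rank (3+4)/2 = 3.5.
The 2 values of 594 occupy positions 5–6 → average rank (5+6)/2 = 5.5.
The 3 values of 659 occupy positions 7–9 → average rank 8.
Group B values → pooled ranks: 837→10, 405→3.5, 207→1, 594→5.5
Rank sum = 10 + 3.5 + 1 + 5.5 = 20

20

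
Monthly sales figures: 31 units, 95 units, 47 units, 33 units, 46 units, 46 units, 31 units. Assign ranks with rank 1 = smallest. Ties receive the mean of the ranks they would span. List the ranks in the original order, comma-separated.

1.5, 7, 6, 3, 4.5, 4.5, 1.5

Sorted (ascending): 31, 31, 33, 46, 46, 47, 95
The 2 values of 31 occupy positions 1–2 → average rank (1+2)/2 = 1.5.
The 2 values of 46 occupy positions 4–5 → average rank (4+5)/2 = 4.5.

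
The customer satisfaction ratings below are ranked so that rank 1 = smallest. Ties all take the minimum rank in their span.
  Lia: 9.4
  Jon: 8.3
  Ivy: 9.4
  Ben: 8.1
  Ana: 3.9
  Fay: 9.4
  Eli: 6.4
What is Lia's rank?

5

Sorted (ascending): 3.9, 6.4, 8.1, 8.3, 9.4, 9.4, 9.4
The 3 values of 9.4 occupy positions 5–7 → each gets rank 5.
Lia has value 9.4 → rank 5.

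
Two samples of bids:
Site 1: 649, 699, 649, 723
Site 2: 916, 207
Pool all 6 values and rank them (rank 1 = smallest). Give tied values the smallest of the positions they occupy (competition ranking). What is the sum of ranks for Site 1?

13

Sorted (ascending): 207, 649, 649, 699, 723, 916
The 2 values of 649 occupy positions 2–3 → each gets rank 2.
Site 1 values → pooled ranks: 649→2, 699→4, 649→2, 723→5
Rank sum = 2 + 4 + 2 + 5 = 13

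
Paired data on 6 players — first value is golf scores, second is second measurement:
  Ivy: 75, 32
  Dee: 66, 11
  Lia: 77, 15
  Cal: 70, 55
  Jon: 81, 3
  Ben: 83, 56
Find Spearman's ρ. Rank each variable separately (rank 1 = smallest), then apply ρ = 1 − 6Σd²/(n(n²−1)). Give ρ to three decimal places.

Ranks of variable 1: 3, 1, 4, 2, 5, 6
Ranks of variable 2: 4, 2, 3, 5, 1, 6
d = r₁ − r₂: -1, -1, 1, -3, 4, 0
d²: 1, 1, 1, 9, 16, 0; Σd² = 28
ρ = 1 − 6·28/(6·35) = 1 − 168/210 = 0.200

0.200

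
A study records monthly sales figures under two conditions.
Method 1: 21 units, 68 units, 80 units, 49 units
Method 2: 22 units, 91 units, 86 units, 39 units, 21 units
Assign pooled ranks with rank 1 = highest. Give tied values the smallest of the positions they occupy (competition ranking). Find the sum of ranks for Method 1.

Sorted (descending): 91, 86, 80, 68, 49, 39, 22, 21, 21
The 2 values of 21 occupy positions 8–9 → each gets rank 8.
Method 1 values → pooled ranks: 21→8, 68→4, 80→3, 49→5
Rank sum = 8 + 4 + 3 + 5 = 20

20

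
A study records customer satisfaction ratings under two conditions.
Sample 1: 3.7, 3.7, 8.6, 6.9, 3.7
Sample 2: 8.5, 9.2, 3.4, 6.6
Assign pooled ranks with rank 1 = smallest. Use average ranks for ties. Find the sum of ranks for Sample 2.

Sorted (ascending): 3.4, 3.7, 3.7, 3.7, 6.6, 6.9, 8.5, 8.6, 9.2
The 3 values of 3.7 occupy positions 2–4 → average rank 3.
Sample 2 values → pooled ranks: 8.5→7, 9.2→9, 3.4→1, 6.6→5
Rank sum = 7 + 9 + 1 + 5 = 22

22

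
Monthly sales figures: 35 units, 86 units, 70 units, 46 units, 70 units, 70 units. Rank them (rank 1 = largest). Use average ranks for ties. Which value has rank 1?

86

Sorted (descending): 86, 70, 70, 70, 46, 35
The 3 values of 70 occupy positions 2–4 → average rank 3.
Rank 1 → value 86.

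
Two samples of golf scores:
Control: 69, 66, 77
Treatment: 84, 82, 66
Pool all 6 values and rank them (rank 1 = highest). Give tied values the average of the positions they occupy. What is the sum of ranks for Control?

Sorted (descending): 84, 82, 77, 69, 66, 66
The 2 values of 66 occupy positions 5–6 → average rank (5+6)/2 = 5.5.
Control values → pooled ranks: 69→4, 66→5.5, 77→3
Rank sum = 4 + 5.5 + 3 = 12.5

12.5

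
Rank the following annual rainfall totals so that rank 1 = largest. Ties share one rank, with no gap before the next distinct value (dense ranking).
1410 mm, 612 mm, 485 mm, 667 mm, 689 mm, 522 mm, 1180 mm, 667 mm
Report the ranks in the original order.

1, 5, 7, 4, 3, 6, 2, 4

Sorted (descending): 1410, 1180, 689, 667, 667, 612, 522, 485
The 2 values of 667 share dense rank 4.
Remaining distinct values take the next consecutive integers.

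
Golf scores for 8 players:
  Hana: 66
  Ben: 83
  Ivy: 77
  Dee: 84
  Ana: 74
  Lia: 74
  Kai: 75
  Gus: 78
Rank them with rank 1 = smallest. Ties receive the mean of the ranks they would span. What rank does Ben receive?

7

Sorted (ascending): 66, 74, 74, 75, 77, 78, 83, 84
The 2 values of 74 occupy positions 2–3 → average rank (2+3)/2 = 2.5.
Ben has value 83 → rank 7.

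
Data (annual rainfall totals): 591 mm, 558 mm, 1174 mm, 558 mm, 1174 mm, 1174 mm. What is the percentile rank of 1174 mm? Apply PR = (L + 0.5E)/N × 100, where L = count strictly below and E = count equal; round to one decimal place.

75.0

N = 6.
Strictly below 1174: 3. Equal to 1174: 3.
PR = (3 + 0.5·3)/6 × 100 = 75.0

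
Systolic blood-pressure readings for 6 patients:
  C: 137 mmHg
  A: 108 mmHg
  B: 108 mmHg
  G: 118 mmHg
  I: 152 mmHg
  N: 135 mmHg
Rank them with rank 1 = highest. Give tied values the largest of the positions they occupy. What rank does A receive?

6

Sorted (descending): 152, 137, 135, 118, 108, 108
The 2 values of 108 occupy positions 5–6 → each gets rank 6.
A has value 108 mmHg → rank 6.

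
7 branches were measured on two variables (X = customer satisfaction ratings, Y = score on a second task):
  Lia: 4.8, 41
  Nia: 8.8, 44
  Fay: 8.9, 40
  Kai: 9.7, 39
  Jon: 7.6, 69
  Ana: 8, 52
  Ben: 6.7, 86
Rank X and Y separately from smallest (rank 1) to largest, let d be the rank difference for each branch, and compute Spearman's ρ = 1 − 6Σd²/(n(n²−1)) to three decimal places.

-0.643

Ranks of variable 1: 1, 5, 6, 7, 3, 4, 2
Ranks of variable 2: 3, 4, 2, 1, 6, 5, 7
d = r₁ − r₂: -2, 1, 4, 6, -3, -1, -5
d²: 4, 1, 16, 36, 9, 1, 25; Σd² = 92
ρ = 1 − 6·92/(7·48) = 1 − 552/336 = -0.643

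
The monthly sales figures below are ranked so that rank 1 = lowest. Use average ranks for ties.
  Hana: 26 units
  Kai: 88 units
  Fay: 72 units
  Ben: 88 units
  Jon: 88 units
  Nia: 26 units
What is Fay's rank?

3

Sorted (ascending): 26, 26, 72, 88, 88, 88
The 2 values of 26 occupy positions 1–2 → average rank (1+2)/2 = 1.5.
The 3 values of 88 occupy positions 4–6 → average rank 5.
Fay has value 72 units → rank 3.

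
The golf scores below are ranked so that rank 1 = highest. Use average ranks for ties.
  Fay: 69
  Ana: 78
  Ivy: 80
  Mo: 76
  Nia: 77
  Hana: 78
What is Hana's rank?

2.5

Sorted (descending): 80, 78, 78, 77, 76, 69
The 2 values of 78 occupy positions 2–3 → average rank (2+3)/2 = 2.5.
Hana has value 78 → rank 2.5.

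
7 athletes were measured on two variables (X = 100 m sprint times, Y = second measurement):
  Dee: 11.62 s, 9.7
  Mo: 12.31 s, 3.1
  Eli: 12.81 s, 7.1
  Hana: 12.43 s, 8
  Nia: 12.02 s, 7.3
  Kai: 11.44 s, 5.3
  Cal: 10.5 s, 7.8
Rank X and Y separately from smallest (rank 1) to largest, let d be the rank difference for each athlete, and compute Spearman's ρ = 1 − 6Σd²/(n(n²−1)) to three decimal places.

Ranks of variable 1: 3, 5, 7, 6, 4, 2, 1
Ranks of variable 2: 7, 1, 3, 6, 4, 2, 5
d = r₁ − r₂: -4, 4, 4, 0, 0, 0, -4
d²: 16, 16, 16, 0, 0, 0, 16; Σd² = 64
ρ = 1 − 6·64/(7·48) = 1 − 384/336 = -0.143

-0.143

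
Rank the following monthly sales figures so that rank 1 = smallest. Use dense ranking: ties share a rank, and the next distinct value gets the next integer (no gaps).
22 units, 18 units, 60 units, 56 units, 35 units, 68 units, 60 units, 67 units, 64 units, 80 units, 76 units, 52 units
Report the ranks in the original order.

2, 1, 6, 5, 3, 9, 6, 8, 7, 11, 10, 4

Sorted (ascending): 18, 22, 35, 52, 56, 60, 60, 64, 67, 68, 76, 80
The 2 values of 60 share dense rank 6.
Remaining distinct values take the next consecutive integers.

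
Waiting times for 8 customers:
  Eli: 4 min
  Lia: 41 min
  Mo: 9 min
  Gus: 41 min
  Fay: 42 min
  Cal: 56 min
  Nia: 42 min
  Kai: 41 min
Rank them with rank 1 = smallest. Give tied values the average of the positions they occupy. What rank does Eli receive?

Sorted (ascending): 4, 9, 41, 41, 41, 42, 42, 56
The 3 values of 41 occupy positions 3–5 → average rank 4.
The 2 values of 42 occupy positions 6–7 → average rank (6+7)/2 = 6.5.
Eli has value 4 min → rank 1.

1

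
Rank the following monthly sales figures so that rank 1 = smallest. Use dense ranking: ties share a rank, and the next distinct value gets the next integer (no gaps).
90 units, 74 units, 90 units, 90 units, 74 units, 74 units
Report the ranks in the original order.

Sorted (ascending): 74, 74, 74, 90, 90, 90
The 3 values of 74 share dense rank 1.
The 3 values of 90 share dense rank 2.

2, 1, 2, 2, 1, 1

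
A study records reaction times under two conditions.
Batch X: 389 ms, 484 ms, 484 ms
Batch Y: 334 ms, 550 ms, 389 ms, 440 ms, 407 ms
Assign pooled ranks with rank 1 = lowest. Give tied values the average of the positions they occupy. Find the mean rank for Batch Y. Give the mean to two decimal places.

Sorted (ascending): 334, 389, 389, 407, 440, 484, 484, 550
The 2 values of 389 occupy positions 2–3 → average rank (2+3)/2 = 2.5.
The 2 values of 484 occupy positions 6–7 → average rank (6+7)/2 = 6.5.
Batch Y values → pooled ranks: 334→1, 550→8, 389→2.5, 440→5, 407→4
Mean rank = (1 + 8 + 2.5 + 5 + 4) / 5 = 4.10

4.10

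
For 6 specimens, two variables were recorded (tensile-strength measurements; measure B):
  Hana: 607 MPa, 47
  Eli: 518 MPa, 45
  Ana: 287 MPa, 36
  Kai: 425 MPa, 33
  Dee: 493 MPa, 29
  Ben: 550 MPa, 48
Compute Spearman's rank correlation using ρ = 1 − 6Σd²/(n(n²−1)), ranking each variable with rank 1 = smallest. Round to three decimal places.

0.714

Ranks of variable 1: 6, 4, 1, 2, 3, 5
Ranks of variable 2: 5, 4, 3, 2, 1, 6
d = r₁ − r₂: 1, 0, -2, 0, 2, -1
d²: 1, 0, 4, 0, 4, 1; Σd² = 10
ρ = 1 − 6·10/(6·35) = 1 − 60/210 = 0.714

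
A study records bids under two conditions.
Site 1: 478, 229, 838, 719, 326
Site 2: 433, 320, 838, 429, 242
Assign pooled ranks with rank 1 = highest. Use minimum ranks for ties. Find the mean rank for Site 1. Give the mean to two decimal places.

Sorted (descending): 838, 838, 719, 478, 433, 429, 326, 320, 242, 229
The 2 values of 838 occupy positions 1–2 → each gets rank 1.
Site 1 values → pooled ranks: 478→4, 229→10, 838→1, 719→3, 326→7
Mean rank = (4 + 10 + 1 + 3 + 7) / 5 = 5.00

5.00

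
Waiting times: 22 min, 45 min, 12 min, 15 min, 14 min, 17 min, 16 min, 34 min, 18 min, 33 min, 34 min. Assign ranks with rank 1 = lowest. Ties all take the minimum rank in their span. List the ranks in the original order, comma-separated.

Sorted (ascending): 12, 14, 15, 16, 17, 18, 22, 33, 34, 34, 45
The 2 values of 34 occupy positions 9–10 → each gets rank 9.

7, 11, 1, 3, 2, 5, 4, 9, 6, 8, 9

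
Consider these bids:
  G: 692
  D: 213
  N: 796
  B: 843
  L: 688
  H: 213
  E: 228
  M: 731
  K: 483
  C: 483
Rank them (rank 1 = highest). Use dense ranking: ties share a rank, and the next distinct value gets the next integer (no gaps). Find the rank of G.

Sorted (descending): 843, 796, 731, 692, 688, 483, 483, 228, 213, 213
The 2 values of 483 share dense rank 6.
The 2 values of 213 share dense rank 8.
Remaining distinct values take the next consecutive integers.
G has value 692 → rank 4.

4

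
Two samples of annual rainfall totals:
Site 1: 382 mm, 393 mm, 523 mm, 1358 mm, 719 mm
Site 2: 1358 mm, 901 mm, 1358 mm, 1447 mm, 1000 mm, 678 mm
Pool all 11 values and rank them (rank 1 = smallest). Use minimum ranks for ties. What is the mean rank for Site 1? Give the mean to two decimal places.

Sorted (ascending): 382, 393, 523, 678, 719, 901, 1000, 1358, 1358, 1358, 1447
The 3 values of 1358 occupy positions 8–10 → each gets rank 8.
Site 1 values → pooled ranks: 382→1, 393→2, 523→3, 1358→8, 719→5
Mean rank = (1 + 2 + 3 + 8 + 5) / 5 = 3.80

3.80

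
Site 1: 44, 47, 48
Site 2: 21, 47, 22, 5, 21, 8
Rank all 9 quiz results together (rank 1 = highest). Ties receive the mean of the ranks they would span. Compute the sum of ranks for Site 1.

7.5

Sorted (descending): 48, 47, 47, 44, 22, 21, 21, 8, 5
The 2 values of 47 occupy positions 2–3 → average rank (2+3)/2 = 2.5.
The 2 values of 21 occupy positions 6–7 → average rank (6+7)/2 = 6.5.
Site 1 values → pooled ranks: 44→4, 47→2.5, 48→1
Rank sum = 4 + 2.5 + 1 = 7.5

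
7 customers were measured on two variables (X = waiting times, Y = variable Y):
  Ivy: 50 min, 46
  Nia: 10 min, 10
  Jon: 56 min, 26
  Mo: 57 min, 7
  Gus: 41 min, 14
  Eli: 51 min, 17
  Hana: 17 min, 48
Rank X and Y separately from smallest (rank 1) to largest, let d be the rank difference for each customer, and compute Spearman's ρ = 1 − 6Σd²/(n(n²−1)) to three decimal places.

Ranks of variable 1: 4, 1, 6, 7, 3, 5, 2
Ranks of variable 2: 6, 2, 5, 1, 3, 4, 7
d = r₁ − r₂: -2, -1, 1, 6, 0, 1, -5
d²: 4, 1, 1, 36, 0, 1, 25; Σd² = 68
ρ = 1 − 6·68/(7·48) = 1 − 408/336 = -0.214

-0.214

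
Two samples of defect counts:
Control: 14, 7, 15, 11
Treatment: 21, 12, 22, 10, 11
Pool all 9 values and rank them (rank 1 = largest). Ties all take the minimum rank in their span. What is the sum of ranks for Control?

22

Sorted (descending): 22, 21, 15, 14, 12, 11, 11, 10, 7
The 2 values of 11 occupy positions 6–7 → each gets rank 6.
Control values → pooled ranks: 14→4, 7→9, 15→3, 11→6
Rank sum = 4 + 9 + 3 + 6 = 22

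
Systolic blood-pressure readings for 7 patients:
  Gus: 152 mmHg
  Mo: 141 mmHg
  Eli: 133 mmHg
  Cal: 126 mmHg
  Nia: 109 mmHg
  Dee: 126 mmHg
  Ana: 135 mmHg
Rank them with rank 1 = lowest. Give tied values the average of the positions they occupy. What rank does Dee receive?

Sorted (ascending): 109, 126, 126, 133, 135, 141, 152
The 2 values of 126 occupy positions 2–3 → average rank (2+3)/2 = 2.5.
Dee has value 126 mmHg → rank 2.5.

2.5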